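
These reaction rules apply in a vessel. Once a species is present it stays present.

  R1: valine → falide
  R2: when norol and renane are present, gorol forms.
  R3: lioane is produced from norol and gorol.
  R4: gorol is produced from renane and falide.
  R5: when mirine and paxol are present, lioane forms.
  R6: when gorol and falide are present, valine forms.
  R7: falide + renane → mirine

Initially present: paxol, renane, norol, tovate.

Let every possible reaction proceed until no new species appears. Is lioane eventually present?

norol and renane present → gorol forms (R2).
norol and gorol present → lioane forms (R3).

Yes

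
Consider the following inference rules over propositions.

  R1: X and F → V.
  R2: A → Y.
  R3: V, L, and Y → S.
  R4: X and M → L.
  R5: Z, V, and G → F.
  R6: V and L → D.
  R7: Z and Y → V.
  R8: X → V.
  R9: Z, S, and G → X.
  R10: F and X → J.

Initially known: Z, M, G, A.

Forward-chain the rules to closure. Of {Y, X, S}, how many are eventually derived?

1

From A, R2 gives Y.
Y: reached.
X would need Z, S, and G (R9), but S is never established.
S would need V, L, and Y (R3), but L is never established.
Reached: Y — 1 of the 3.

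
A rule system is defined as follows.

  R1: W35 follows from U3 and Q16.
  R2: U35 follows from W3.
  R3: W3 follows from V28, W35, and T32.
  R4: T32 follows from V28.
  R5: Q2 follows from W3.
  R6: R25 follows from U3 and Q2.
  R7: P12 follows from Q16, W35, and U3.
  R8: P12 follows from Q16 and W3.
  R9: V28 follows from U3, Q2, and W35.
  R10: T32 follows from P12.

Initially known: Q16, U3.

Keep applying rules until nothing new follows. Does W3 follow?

No

W3 would need V28, W35, and T32 (R3), but V28 is never established.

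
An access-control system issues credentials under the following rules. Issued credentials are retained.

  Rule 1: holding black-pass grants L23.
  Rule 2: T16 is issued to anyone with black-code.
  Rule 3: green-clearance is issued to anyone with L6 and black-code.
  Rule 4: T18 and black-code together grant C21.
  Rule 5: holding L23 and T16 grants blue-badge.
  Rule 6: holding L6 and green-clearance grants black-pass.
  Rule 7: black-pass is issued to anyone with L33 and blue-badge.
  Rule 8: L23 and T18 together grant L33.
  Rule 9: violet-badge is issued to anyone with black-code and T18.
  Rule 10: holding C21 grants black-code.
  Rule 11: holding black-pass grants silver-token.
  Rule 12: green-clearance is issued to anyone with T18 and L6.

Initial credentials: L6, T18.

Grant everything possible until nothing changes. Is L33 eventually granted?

Holding T18 and L6 grants green-clearance (Rule 12).
Holding L6 and green-clearance grants black-pass (Rule 6).
Holding black-pass grants L23 (Rule 1).
Holding L23 and T18 grants L33 (Rule 8).

Yes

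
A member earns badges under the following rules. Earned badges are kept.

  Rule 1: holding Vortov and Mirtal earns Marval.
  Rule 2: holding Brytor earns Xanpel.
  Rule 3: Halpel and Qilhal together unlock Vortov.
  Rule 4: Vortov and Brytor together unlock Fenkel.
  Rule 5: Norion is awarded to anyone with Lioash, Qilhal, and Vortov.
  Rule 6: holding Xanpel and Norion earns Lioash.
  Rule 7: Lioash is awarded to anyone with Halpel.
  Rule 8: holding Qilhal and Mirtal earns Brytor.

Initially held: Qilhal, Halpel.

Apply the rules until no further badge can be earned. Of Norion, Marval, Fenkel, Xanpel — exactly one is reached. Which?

With Halpel and Qilhal, Vortov is earned (Rule 3).
With Halpel, Lioash is earned (Rule 7).
With Lioash, Qilhal, and Vortov, Norion is earned (Rule 5).
Marval would need Vortov and Mirtal (Rule 1), but Mirtal is never earned. Fenkel would need Vortov and Brytor (Rule 4), but Brytor is never earned. Xanpel would need Brytor (Rule 2), but Brytor is never earned.

Norion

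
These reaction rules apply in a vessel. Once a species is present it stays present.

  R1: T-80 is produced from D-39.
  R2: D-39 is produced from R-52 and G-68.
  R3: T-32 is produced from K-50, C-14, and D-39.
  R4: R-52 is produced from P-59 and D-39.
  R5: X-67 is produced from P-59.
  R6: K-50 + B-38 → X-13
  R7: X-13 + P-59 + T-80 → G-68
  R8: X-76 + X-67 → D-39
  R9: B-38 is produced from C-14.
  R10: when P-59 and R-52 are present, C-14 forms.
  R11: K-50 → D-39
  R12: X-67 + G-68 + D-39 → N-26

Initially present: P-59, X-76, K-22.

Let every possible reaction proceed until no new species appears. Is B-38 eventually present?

Yes

P-59 present → X-67 forms (R5).
X-76 and X-67 present → D-39 forms (R8).
P-59 and D-39 present → R-52 forms (R4).
P-59 and R-52 present → C-14 forms (R10).
C-14 present → B-38 forms (R9).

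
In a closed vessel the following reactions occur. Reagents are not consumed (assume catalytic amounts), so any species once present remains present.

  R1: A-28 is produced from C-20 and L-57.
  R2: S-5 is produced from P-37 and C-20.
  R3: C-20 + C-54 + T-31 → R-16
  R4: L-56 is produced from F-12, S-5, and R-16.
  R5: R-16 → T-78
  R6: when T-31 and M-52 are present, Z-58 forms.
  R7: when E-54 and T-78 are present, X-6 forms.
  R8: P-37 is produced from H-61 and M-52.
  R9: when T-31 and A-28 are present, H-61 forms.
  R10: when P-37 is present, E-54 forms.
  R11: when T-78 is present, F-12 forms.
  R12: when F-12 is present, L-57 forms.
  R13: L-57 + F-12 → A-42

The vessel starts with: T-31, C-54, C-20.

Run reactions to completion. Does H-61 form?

C-20, C-54, and T-31 present → R-16 forms (R3).
R-16 present → T-78 forms (R5).
T-78 present → F-12 forms (R11).
F-12 present → L-57 forms (R12).
C-20 and L-57 present → A-28 forms (R1).
T-31 and A-28 present → H-61 forms (R9).

Yes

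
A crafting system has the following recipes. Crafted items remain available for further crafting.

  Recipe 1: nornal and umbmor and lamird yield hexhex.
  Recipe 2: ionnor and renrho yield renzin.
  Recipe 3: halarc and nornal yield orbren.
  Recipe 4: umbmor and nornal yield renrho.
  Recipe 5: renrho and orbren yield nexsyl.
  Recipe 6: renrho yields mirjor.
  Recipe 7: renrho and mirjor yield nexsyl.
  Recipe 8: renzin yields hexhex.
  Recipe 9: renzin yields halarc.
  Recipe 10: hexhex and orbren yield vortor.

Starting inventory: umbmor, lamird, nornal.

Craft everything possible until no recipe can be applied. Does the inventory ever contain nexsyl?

Yes

umbmor and nornal → renrho (Recipe 4).
renrho → mirjor (Recipe 6).
Using Recipe 7, renrho and mirjor make nexsyl.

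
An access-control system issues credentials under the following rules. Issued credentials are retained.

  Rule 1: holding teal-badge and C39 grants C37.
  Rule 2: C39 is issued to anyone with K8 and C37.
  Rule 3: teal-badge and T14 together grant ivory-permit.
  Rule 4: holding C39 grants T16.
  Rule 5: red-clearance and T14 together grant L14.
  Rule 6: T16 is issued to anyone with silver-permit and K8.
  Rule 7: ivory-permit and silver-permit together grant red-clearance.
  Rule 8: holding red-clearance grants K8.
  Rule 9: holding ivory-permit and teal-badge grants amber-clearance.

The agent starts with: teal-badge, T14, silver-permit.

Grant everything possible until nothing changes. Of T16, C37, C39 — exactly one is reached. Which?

Holding teal-badge and T14 grants ivory-permit (Rule 3).
Holding ivory-permit and silver-permit grants red-clearance (Rule 7).
Holding red-clearance grants K8 (Rule 8).
Holding silver-permit and K8 grants T16 (Rule 6).
C39 would need K8 and C37 (Rule 2), but C37 is never granted. C37 would need teal-badge and C39 (Rule 1), but C39 is never granted.

T16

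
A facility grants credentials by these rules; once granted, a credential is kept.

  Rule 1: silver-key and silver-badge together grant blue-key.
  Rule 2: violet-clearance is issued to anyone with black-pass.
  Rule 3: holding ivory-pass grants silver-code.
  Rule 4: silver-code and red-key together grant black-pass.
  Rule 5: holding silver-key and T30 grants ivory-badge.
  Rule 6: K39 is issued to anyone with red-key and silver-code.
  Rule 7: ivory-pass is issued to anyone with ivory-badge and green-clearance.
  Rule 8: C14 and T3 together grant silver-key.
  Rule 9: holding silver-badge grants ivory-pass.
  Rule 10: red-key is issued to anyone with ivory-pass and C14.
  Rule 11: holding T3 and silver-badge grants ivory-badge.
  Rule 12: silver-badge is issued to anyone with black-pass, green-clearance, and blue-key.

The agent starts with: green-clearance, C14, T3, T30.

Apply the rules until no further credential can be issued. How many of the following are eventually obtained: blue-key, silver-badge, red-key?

Holding C14 and T3 grants silver-key (Rule 8).
Holding silver-key and T30 grants ivory-badge (Rule 5).
Holding ivory-badge and green-clearance grants ivory-pass (Rule 7).
Holding ivory-pass and C14 grants red-key (Rule 10).
blue-key would need silver-key and silver-badge (Rule 1), but silver-badge is never granted.
silver-badge would need black-pass, green-clearance, and blue-key (Rule 12), but blue-key is never granted.
red-key: reached.
Reached: red-key — 1 of the 3.

1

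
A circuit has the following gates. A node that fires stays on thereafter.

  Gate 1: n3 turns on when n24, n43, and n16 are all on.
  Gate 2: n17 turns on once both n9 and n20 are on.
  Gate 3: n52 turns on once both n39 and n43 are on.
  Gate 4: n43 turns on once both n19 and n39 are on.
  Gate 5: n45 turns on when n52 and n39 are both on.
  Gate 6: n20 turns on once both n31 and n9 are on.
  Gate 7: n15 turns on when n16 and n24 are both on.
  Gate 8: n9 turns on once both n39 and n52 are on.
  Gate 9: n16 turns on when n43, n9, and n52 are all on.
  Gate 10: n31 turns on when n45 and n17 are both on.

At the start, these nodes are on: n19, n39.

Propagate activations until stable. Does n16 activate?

Gate 4: n19 and n39 on → n43 on.
n39 and n43 are on, so n52 turns on (Gate 3).
n39 and n52 are on, so n9 turns on (Gate 8).
Gate 9: n43, n9, and n52 on → n16 on.

Yes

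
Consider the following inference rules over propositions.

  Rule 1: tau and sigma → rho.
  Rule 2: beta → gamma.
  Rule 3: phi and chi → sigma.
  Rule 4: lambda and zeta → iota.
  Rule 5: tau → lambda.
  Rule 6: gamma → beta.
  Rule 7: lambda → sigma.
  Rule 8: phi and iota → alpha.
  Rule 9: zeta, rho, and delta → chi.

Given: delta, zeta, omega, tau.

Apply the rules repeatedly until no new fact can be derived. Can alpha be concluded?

No

alpha would need phi and iota (Rule 8), but phi is never established.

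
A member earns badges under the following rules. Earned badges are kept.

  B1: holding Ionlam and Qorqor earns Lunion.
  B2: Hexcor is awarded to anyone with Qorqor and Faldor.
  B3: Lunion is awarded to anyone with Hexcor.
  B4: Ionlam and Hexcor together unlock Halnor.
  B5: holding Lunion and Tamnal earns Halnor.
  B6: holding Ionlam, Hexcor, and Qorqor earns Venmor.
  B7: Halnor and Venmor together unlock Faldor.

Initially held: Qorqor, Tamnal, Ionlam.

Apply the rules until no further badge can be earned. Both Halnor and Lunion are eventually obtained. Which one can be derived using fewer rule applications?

Lunion: With Ionlam and Qorqor, Lunion is earned (B1). [1 rule application]
Halnor: With Ionlam and Qorqor, Lunion is earned (B1). With Lunion and Tamnal, Halnor is earned (B5). [2 rule applications]
Lunion needs fewer.

Lunion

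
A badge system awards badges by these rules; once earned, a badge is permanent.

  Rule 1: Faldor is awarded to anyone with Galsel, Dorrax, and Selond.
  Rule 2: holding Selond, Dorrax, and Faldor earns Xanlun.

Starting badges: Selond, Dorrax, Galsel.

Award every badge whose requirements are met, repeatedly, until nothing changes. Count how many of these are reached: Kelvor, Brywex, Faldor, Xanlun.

2

With Galsel, Dorrax, and Selond, Faldor is earned (Rule 1).
With Selond, Dorrax, and Faldor, Xanlun is earned (Rule 2).
No rule produces Kelvor, and it is not given.
No rule produces Brywex, and it is not given.
Faldor: reached.
Xanlun: reached.
Reached: Faldor and Xanlun — 2 of the 4.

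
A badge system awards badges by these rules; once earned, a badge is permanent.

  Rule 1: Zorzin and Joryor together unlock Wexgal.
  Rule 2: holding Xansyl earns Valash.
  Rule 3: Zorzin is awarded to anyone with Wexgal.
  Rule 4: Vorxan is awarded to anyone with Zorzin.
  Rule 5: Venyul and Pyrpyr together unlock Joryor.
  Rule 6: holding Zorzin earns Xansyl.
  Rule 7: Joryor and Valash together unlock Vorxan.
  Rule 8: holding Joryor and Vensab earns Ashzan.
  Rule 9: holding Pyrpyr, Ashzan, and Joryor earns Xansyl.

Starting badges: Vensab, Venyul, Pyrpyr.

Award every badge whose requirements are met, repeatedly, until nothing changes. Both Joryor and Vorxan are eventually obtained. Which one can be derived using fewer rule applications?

Joryor

Joryor: With Venyul and Pyrpyr, Joryor is earned (Rule 5). [1 rule application]
Vorxan: With Venyul and Pyrpyr, Joryor is earned (Rule 5). With Joryor and Vensab, Ashzan is earned (Rule 8). With Pyrpyr, Ashzan, and Joryor, Xansyl is earned (Rule 9). With Xansyl, Valash is earned (Rule 2). With Joryor and Valash, Vorxan is earned (Rule 7). [5 rule applications]
Joryor needs fewer.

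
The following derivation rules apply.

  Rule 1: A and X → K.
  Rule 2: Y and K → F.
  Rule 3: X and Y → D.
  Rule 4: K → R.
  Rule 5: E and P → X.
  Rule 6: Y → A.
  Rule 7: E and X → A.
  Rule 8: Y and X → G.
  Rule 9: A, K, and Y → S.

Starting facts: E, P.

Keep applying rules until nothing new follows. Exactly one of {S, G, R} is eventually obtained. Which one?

R

From E and P, Rule 5 gives X.
E and X hold, so A follows (Rule 7).
A and X hold, so K follows (Rule 1).
K holds, so R follows (Rule 4).
G would need Y and X (Rule 8), but Y is never established. S would need A, K, and Y (Rule 9), but Y is never established.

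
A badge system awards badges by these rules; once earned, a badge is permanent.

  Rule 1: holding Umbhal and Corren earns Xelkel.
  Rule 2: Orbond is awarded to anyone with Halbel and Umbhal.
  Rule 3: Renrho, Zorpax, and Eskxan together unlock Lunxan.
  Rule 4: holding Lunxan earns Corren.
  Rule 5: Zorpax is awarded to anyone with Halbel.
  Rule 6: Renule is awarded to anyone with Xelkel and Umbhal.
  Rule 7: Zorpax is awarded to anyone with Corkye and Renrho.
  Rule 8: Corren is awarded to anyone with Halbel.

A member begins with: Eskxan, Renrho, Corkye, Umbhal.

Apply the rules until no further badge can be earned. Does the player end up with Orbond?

No

Orbond would need Halbel and Umbhal (Rule 2), but Halbel is never earned.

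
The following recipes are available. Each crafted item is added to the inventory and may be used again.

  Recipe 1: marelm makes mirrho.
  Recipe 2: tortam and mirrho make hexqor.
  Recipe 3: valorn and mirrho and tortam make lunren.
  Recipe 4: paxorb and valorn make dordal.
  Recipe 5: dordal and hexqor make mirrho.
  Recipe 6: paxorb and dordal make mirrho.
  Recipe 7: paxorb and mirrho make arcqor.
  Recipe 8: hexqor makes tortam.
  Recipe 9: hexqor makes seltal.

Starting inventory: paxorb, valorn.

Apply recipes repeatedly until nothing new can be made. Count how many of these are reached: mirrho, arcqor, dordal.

3

Using Recipe 4, paxorb and valorn make dordal.
Using Recipe 6, paxorb and dordal make mirrho.
paxorb and mirrho → arcqor (Recipe 7).
mirrho: reached.
arcqor: reached.
dordal: reached.
All 3 are reached.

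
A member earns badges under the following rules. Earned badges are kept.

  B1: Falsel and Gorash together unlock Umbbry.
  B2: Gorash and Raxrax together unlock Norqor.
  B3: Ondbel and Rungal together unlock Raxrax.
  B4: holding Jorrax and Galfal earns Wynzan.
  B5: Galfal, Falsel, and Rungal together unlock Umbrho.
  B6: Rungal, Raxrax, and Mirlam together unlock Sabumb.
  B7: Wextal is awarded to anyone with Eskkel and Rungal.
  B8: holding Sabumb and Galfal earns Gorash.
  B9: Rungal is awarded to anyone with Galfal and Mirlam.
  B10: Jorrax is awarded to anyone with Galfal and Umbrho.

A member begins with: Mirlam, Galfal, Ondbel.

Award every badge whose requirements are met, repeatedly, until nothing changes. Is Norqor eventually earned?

Yes

With Galfal and Mirlam, Rungal is earned (B9).
With Ondbel and Rungal, Raxrax is earned (B3).
With Rungal, Raxrax, and Mirlam, Sabumb is earned (B6).
With Sabumb and Galfal, Gorash is earned (B8).
With Gorash and Raxrax, Norqor is earned (B2).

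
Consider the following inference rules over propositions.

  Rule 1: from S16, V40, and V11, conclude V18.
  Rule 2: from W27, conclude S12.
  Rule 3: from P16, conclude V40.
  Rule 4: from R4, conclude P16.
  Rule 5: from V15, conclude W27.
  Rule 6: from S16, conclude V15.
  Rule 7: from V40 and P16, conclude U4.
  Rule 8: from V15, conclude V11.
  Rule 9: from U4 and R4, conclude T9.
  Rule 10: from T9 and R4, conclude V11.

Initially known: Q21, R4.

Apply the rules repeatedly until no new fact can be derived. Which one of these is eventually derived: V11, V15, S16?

V11

From R4, Rule 4 gives P16.
P16 holds, so V40 follows (Rule 3).
From V40 and P16, Rule 7 gives U4.
From U4 and R4, Rule 9 gives T9.
From T9 and R4, Rule 10 gives V11.
No rule produces S16, and it is not given. V15 would need S16 (Rule 6), but S16 is never established.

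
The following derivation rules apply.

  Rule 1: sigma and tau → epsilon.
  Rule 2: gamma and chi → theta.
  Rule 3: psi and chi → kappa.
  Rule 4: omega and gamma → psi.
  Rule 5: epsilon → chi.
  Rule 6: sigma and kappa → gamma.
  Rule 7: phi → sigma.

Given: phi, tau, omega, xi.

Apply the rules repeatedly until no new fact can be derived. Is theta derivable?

theta would need gamma and chi (Rule 2), but gamma is never established.

No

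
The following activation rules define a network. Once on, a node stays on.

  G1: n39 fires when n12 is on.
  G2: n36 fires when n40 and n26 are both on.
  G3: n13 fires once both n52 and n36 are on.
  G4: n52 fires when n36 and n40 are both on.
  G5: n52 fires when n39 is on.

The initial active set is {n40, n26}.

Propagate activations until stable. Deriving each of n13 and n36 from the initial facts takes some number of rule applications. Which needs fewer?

n36

n36: n40 and n26 are on, so n36 fires (G2). [1 rule application]
n13: n40 and n26 are on, so n36 fires (G2). n36 and n40 are on, so n52 fires (G4). G3: n52 and n36 on → n13 on. [3 rule applications]
n36 needs fewer.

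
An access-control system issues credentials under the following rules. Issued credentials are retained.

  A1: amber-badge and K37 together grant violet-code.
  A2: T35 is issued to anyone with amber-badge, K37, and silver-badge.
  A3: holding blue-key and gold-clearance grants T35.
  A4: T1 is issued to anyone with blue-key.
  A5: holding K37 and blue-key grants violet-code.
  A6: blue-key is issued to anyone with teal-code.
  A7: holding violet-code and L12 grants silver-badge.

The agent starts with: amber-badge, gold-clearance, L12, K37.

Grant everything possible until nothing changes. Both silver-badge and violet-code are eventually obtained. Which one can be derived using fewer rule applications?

violet-code: Holding amber-badge and K37 grants violet-code (A1). [1 rule application]
silver-badge: Holding amber-badge and K37 grants violet-code (A1). Holding violet-code and L12 grants silver-badge (A7). [2 rule applications]
violet-code needs fewer.

violet-code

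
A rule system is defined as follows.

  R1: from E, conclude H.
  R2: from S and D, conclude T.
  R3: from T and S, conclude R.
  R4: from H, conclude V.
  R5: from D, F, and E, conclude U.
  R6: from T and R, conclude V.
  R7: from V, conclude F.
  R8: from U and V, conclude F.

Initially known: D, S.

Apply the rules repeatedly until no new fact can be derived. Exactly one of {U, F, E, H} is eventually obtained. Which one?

From S and D, R2 gives T.
From T and S, R3 gives R.
T and R hold, so V follows (R6).
From V, R7 gives F.
H would need E (R1), but E is never established. U would need D, F, and E (R5), but E is never established. No rule produces E, and it is not given.

F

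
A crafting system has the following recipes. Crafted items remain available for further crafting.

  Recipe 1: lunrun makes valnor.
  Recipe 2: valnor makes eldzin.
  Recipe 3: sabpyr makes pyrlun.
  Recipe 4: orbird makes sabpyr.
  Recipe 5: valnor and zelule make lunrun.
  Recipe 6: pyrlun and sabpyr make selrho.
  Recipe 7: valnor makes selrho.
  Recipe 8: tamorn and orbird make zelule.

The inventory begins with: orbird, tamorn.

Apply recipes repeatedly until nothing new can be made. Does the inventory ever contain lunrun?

No

lunrun would need valnor and zelule (Recipe 5), but valnor is never obtained.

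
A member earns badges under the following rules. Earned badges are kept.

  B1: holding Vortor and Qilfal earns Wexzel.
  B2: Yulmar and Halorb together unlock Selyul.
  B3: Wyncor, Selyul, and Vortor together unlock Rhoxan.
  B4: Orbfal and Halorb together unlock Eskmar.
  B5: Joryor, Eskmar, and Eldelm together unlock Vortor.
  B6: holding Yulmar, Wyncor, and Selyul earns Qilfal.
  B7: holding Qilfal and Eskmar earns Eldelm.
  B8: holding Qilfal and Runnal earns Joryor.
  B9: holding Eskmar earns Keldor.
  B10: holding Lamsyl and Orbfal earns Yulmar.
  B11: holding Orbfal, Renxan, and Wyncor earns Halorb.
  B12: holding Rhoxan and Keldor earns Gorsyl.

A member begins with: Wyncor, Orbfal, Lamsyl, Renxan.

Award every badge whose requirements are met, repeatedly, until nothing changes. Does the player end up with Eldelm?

Yes

With Orbfal, Renxan, and Wyncor, Halorb is earned (B11).
With Lamsyl and Orbfal, Yulmar is earned (B10).
With Yulmar and Halorb, Selyul is earned (B2).
With Orbfal and Halorb, Eskmar is earned (B4).
With Yulmar, Wyncor, and Selyul, Qilfal is earned (B6).
With Qilfal and Eskmar, Eldelm is earned (B7).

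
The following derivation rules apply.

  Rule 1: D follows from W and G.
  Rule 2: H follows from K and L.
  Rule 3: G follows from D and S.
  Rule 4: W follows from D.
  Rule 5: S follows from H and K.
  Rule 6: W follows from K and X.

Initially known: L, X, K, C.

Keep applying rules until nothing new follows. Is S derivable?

Yes

K and L hold, so H follows (Rule 2).
From H and K, Rule 5 gives S.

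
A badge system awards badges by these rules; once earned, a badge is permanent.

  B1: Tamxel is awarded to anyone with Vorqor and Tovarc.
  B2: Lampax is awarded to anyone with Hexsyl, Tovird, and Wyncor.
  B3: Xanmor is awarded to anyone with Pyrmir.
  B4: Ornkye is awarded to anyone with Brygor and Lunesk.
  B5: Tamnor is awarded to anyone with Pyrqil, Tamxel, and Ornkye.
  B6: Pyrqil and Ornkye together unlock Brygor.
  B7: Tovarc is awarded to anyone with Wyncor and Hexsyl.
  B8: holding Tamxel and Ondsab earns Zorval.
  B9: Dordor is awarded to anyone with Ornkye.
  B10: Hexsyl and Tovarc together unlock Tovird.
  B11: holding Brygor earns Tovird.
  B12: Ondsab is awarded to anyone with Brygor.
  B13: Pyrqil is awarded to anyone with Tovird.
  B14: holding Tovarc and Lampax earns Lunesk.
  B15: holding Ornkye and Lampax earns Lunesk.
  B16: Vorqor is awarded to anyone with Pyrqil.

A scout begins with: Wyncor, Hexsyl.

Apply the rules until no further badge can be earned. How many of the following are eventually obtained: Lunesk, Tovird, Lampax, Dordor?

With Wyncor and Hexsyl, Tovarc is earned (B7).
With Hexsyl and Tovarc, Tovird is earned (B10).
With Hexsyl, Tovird, and Wyncor, Lampax is earned (B2).
With Tovarc and Lampax, Lunesk is earned (B14).
Lunesk: reached.
Tovird: reached.
Lampax: reached.
Dordor would need Ornkye (B9), but Ornkye is never earned.
Reached: Lunesk, Tovird, and Lampax — 3 of the 4.

3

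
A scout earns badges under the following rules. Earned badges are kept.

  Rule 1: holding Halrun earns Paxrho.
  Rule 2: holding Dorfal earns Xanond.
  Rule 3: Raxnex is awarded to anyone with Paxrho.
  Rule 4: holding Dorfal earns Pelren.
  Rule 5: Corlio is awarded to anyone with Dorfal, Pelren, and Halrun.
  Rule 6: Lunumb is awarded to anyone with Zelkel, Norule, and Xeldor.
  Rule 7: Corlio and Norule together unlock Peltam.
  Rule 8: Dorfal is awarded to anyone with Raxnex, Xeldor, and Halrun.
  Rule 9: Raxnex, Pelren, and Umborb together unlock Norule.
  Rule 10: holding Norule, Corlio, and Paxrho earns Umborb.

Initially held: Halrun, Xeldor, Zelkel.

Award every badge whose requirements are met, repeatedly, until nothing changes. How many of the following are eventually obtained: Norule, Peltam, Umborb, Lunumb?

0

Norule would need Raxnex, Pelren, and Umborb (Rule 9), but Umborb is never earned.
Peltam would need Corlio and Norule (Rule 7), but Norule is never earned.
Umborb would need Norule, Corlio, and Paxrho (Rule 10), but Norule is never earned.
Lunumb would need Zelkel, Norule, and Xeldor (Rule 6), but Norule is never earned.
None of the 4 are reached.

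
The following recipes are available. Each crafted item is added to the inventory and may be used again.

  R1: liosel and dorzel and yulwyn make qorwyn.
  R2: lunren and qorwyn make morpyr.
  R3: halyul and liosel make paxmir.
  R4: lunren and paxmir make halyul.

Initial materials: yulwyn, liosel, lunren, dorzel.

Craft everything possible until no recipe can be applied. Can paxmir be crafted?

paxmir would need halyul and liosel (R3), but halyul is never obtained.

No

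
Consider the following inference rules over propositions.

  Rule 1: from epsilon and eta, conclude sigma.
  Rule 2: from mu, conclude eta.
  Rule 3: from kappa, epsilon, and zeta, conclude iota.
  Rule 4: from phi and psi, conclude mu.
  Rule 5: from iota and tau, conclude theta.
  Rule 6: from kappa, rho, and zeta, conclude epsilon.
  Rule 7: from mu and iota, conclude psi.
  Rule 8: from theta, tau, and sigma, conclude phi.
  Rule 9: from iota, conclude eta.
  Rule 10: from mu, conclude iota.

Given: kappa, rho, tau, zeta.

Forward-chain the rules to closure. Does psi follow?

No

psi would need mu and iota (Rule 7), but mu is never established.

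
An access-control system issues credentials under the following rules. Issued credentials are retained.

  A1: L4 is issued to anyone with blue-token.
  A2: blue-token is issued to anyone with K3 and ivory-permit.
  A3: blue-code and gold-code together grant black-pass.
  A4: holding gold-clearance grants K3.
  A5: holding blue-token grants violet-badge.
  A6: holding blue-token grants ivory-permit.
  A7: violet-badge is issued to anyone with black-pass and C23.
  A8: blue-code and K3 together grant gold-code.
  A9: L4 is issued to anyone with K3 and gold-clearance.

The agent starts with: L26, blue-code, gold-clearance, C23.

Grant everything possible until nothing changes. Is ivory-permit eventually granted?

ivory-permit would need blue-token (A6), but blue-token is never granted.

No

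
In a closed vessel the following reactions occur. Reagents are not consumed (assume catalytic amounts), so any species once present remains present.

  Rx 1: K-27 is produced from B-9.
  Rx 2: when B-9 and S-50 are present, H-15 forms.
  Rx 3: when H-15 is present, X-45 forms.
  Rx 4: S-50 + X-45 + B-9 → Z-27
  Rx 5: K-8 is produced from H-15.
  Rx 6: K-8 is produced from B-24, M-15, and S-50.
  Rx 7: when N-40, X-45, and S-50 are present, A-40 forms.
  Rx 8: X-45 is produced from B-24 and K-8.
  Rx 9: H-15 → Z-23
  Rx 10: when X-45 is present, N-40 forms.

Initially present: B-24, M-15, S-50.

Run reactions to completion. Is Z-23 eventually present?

Z-23 would need H-15 (Rx 9), but H-15 never forms.

No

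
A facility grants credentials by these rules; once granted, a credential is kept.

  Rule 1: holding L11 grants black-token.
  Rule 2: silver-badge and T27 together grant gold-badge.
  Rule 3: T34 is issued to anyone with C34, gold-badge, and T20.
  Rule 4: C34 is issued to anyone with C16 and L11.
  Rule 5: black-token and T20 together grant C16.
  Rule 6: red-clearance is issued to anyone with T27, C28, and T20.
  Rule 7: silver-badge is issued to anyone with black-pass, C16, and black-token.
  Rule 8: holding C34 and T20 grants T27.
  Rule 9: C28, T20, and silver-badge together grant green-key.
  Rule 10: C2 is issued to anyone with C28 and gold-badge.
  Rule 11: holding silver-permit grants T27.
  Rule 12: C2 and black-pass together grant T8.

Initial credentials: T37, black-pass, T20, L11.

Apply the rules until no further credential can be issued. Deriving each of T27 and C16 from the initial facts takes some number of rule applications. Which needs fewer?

C16

C16: Holding L11 grants black-token (Rule 1). Holding black-token and T20 grants C16 (Rule 5). [2 rule applications]
T27: Holding L11 grants black-token (Rule 1). Holding black-token and T20 grants C16 (Rule 5). Holding C16 and L11 grants C34 (Rule 4). Holding C34 and T20 grants T27 (Rule 8). [4 rule applications]
C16 needs fewer.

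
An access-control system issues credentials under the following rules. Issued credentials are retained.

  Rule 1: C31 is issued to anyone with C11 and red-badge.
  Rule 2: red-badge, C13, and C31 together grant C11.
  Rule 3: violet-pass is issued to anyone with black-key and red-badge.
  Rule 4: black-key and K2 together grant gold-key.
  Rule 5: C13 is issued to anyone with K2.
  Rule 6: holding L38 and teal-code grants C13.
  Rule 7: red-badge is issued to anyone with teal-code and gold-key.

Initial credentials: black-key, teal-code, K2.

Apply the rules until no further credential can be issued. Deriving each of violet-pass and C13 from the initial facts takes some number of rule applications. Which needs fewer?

C13

C13: Holding K2 grants C13 (Rule 5). [1 rule application]
violet-pass: Holding black-key and K2 grants gold-key (Rule 4). Holding teal-code and gold-key grants red-badge (Rule 7). Holding black-key and red-badge grants violet-pass (Rule 3). [3 rule applications]
C13 needs fewer.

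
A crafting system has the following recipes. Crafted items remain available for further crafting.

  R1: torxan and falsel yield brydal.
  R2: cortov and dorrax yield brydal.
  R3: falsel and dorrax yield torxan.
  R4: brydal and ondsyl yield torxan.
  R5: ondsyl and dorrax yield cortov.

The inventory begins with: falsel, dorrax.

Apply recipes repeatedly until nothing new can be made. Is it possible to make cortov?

cortov would need ondsyl and dorrax (R5), but ondsyl is never obtained.

No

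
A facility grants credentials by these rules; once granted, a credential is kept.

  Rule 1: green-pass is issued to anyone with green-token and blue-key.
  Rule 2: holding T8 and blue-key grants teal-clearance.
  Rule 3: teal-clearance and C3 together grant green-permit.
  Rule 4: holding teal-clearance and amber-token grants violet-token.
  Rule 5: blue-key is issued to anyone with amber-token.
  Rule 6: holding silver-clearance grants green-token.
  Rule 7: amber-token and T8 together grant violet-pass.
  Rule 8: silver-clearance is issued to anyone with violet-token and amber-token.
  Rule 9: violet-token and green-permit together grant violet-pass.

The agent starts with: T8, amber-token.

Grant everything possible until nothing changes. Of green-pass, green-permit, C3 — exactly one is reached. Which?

Holding amber-token grants blue-key (Rule 5).
Holding T8 and blue-key grants teal-clearance (Rule 2).
Holding teal-clearance and amber-token grants violet-token (Rule 4).
Holding violet-token and amber-token grants silver-clearance (Rule 8).
Holding silver-clearance grants green-token (Rule 6).
Holding green-token and blue-key grants green-pass (Rule 1).
No rule produces C3, and it is not given. green-permit would need teal-clearance and C3 (Rule 3), but C3 is never granted.

green-pass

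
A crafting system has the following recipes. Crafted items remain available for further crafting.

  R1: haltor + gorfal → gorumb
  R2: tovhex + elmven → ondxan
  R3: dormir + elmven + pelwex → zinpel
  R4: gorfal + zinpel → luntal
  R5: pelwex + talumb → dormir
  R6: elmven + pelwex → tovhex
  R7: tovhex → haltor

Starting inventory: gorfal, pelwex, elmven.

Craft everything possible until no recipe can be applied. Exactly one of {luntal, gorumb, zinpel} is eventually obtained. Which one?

elmven + pelwex → tovhex (R6).
Using R7, tovhex makes haltor.
haltor + gorfal → gorumb (R1).
luntal would need gorfal and zinpel (R4), but zinpel is never obtained. zinpel would need dormir, elmven, and pelwex (R3), but dormir is never obtained.

gorumb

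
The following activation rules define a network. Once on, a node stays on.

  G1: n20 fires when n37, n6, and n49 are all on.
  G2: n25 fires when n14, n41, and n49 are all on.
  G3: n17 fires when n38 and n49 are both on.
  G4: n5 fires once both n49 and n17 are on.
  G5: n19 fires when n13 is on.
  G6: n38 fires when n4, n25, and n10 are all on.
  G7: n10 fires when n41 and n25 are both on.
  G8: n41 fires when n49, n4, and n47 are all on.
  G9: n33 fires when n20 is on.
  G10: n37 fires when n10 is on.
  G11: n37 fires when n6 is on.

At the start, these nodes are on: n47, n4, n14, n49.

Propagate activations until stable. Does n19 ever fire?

No

n19 would need n13 (G5), but n13 never turns on.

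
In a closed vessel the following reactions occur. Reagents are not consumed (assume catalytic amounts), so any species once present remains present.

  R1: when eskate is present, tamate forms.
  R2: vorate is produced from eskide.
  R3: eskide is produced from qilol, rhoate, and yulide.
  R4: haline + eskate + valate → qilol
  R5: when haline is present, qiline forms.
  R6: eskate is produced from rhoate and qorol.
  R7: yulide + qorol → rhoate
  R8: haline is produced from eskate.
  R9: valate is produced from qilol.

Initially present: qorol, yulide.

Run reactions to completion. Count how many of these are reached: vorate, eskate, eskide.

yulide and qorol present → rhoate forms (R7).
rhoate and qorol present → eskate forms (R6).
vorate would need eskide (R2), but eskide never forms.
eskate: reached.
eskide would need qilol, rhoate, and yulide (R3), but qilol never forms.
Reached: eskate — 1 of the 3.

1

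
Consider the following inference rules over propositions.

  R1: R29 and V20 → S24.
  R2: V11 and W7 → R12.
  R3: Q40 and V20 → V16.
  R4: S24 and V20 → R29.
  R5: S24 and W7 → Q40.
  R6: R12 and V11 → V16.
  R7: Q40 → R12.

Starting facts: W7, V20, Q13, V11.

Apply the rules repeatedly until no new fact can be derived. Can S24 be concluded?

S24 would need R29 and V20 (R1), but R29 is never established.

No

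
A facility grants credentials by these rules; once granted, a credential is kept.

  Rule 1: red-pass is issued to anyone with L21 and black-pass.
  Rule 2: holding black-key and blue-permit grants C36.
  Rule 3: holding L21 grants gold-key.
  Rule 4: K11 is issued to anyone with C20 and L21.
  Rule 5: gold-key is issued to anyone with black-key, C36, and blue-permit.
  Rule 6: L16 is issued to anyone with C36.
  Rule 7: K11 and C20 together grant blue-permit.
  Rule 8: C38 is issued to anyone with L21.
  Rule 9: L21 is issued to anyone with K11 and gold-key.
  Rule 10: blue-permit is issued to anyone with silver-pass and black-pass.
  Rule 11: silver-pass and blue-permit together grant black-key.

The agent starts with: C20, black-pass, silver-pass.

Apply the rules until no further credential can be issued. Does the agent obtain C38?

C38 would need L21 (Rule 8), but L21 is never granted.

No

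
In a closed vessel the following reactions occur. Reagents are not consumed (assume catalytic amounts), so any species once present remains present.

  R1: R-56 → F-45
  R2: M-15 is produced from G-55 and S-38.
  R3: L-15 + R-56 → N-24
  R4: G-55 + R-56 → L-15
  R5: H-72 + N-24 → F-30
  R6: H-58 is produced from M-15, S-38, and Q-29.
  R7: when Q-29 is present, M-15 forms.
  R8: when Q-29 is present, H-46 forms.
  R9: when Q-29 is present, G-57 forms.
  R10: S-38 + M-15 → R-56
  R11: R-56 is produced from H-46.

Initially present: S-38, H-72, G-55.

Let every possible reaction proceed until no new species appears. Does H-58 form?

No

H-58 would need M-15, S-38, and Q-29 (R6), but Q-29 never forms.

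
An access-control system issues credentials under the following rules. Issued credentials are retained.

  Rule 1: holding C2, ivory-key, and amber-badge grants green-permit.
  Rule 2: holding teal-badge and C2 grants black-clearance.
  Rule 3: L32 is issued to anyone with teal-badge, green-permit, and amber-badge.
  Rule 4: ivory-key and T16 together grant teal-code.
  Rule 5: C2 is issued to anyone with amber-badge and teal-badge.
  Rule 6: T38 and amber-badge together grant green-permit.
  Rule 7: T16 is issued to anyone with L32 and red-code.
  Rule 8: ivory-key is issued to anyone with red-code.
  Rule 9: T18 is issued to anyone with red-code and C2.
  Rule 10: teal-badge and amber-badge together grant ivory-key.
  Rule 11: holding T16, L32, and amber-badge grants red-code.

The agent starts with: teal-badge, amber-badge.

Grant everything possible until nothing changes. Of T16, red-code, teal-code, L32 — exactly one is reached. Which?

L32

Holding teal-badge and amber-badge grants ivory-key (Rule 10).
Holding amber-badge and teal-badge grants C2 (Rule 5).
Holding C2, ivory-key, and amber-badge grants green-permit (Rule 1).
Holding teal-badge, green-permit, and amber-badge grants L32 (Rule 3).
red-code would need T16, L32, and amber-badge (Rule 11), but T16 is never granted. teal-code would need ivory-key and T16 (Rule 4), but T16 is never granted. T16 would need L32 and red-code (Rule 7), but red-code is never granted.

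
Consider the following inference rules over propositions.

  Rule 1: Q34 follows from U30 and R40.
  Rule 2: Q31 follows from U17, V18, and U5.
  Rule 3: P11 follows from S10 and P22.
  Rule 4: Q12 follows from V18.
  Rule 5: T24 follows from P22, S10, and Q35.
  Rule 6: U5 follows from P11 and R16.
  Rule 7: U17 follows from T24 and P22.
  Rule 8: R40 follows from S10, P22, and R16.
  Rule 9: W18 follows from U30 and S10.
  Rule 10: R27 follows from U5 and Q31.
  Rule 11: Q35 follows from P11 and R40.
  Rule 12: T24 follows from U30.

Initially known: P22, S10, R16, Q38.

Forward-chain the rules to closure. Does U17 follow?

Yes

S10, P22, and R16 hold, so R40 follows (Rule 8).
From S10 and P22, Rule 3 gives P11.
P11 and R40 hold, so Q35 follows (Rule 11).
From P22, S10, and Q35, Rule 5 gives T24.
From T24 and P22, Rule 7 gives U17.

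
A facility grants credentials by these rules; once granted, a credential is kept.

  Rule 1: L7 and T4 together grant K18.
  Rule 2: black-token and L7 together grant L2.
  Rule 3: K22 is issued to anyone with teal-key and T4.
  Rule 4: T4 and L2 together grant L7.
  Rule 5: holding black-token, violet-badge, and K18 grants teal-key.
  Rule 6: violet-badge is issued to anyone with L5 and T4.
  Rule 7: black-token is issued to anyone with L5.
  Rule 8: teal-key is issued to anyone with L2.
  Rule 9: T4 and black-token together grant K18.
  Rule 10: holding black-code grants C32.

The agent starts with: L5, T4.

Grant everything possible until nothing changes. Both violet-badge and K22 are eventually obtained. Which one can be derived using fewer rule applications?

violet-badge

violet-badge: Holding L5 and T4 grants violet-badge (Rule 6). [1 rule application]
K22: Holding L5 and T4 grants violet-badge (Rule 6). Holding L5 grants black-token (Rule 7). Holding T4 and black-token grants K18 (Rule 9). Holding black-token, violet-badge, and K18 grants teal-key (Rule 5). Holding teal-key and T4 grants K22 (Rule 3). [5 rule applications]
violet-badge needs fewer.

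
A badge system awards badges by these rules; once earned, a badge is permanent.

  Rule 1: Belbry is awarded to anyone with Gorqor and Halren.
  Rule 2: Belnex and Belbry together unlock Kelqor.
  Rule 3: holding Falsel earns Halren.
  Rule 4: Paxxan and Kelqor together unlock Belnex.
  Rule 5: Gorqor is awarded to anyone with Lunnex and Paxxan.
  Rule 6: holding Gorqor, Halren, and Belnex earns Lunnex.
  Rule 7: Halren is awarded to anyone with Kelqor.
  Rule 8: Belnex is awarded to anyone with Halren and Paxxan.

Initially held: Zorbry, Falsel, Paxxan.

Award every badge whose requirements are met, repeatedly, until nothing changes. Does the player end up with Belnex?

Yes

With Falsel, Halren is earned (Rule 3).
With Halren and Paxxan, Belnex is earned (Rule 8).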